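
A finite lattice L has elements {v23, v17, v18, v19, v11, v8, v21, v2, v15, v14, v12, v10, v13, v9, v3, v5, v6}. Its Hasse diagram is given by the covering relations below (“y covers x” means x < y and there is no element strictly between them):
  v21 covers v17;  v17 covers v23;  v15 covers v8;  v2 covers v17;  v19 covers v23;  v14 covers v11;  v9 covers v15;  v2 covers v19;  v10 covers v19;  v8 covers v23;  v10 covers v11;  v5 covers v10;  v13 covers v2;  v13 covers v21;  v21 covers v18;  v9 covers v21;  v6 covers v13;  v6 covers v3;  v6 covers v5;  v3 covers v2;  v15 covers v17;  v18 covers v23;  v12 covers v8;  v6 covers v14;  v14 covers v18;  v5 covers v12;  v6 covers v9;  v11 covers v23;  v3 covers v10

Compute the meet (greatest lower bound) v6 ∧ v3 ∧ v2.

v2

Common lower bounds of {v6, v3, v2}: v17, v19, v2, v23.
The greatest among these is v2.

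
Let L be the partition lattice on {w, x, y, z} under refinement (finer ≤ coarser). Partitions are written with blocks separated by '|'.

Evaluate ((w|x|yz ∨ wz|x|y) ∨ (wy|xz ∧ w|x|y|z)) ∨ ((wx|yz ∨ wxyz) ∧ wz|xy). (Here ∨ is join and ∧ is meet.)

wxyz

w|x|yz ∨ wz|x|y = wyz|x
wy|xz ∧ w|x|y|z = w|x|y|z
wyz|x ∨ w|x|y|z = wyz|x
wx|yz ∨ wxyz = wxyz
wxyz ∧ wz|xy = wz|xy
wyz|x ∨ wz|xy = wxyz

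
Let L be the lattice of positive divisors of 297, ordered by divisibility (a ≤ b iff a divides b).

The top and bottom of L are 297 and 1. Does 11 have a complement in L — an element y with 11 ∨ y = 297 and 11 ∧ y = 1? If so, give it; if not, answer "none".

Need y with 11 ∨ y = 297 and 11 ∧ y = 1.
Checking each element gives: 27.

27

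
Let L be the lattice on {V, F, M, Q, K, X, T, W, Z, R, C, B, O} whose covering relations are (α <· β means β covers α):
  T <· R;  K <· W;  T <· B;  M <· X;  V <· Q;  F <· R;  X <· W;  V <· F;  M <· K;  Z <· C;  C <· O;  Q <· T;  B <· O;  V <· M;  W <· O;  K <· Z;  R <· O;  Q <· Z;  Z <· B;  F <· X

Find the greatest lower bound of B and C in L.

Common lower bounds of {B, C}: K, M, Q, V, Z.
The greatest among these is Z.

Z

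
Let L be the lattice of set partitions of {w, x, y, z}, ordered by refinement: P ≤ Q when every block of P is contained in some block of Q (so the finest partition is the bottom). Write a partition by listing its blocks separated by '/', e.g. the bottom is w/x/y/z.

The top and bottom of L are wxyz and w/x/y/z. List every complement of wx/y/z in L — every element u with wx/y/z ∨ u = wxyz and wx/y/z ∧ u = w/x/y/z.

w/xyz, wy/xz, wyz/x, wz/xy

Need u with wx/y/z ∨ u = wxyz and wx/y/z ∧ u = w/x/y/z.
Checking each element gives: w/xyz, wy/xz, wyz/x, wz/xy.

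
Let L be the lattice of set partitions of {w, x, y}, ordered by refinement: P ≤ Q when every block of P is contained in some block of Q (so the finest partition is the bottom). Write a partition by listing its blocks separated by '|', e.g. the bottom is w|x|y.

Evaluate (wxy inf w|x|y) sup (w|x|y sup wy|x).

wy|x

wxy ∧ w|x|y = w|x|y
w|x|y ∨ wy|x = wy|x
w|x|y ∨ wy|x = wy|x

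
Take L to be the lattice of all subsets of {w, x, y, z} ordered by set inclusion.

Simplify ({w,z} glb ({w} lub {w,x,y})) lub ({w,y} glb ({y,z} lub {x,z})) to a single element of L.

{w} ∨ {w,x,y} = {w,x,y}
{w,z} ∧ {w,x,y} = {w}
{y,z} ∨ {x,z} = {x,y,z}
{w,y} ∧ {x,y,z} = {y}
{w} ∨ {y} = {w,y}

{w,y}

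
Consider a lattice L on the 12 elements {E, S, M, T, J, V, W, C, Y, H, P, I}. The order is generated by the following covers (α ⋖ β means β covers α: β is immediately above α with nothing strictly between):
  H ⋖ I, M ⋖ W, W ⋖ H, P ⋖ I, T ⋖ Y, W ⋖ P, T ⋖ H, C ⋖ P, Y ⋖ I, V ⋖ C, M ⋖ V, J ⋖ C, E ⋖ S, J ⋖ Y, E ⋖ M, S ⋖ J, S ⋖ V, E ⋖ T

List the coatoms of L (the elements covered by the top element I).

H, P, Y

The coatoms are exactly the elements covered by I: H, P, Y.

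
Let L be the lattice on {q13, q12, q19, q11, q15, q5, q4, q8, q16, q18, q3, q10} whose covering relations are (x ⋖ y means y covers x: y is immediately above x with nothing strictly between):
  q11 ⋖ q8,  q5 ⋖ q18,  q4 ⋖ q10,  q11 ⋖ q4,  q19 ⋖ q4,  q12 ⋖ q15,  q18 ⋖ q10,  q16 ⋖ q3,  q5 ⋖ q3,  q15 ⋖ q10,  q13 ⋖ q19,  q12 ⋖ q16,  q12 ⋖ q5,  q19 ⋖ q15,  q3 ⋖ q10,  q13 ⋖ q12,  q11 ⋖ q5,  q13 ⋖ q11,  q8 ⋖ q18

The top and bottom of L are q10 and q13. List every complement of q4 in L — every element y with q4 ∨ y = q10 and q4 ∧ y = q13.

q12, q16

Need y with q4 ∨ y = q10 and q4 ∧ y = q13.
Checking each element gives: q12, q16.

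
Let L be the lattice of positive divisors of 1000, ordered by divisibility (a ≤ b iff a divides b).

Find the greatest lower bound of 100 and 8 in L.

In the divisibility order, the meet is the greatest common divisor: gcd(100, 8) = 4.

4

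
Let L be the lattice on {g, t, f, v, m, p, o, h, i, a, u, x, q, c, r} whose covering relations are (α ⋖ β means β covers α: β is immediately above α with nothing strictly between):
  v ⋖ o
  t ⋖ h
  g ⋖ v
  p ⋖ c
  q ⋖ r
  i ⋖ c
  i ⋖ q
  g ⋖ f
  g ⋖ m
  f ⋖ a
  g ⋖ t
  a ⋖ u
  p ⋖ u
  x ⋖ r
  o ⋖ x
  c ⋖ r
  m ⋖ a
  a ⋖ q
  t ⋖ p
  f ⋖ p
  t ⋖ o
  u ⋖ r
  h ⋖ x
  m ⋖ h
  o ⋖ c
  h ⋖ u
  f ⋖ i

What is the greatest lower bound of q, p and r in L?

Common lower bounds of {q, p, r}: f, g.
The greatest among these is f.

f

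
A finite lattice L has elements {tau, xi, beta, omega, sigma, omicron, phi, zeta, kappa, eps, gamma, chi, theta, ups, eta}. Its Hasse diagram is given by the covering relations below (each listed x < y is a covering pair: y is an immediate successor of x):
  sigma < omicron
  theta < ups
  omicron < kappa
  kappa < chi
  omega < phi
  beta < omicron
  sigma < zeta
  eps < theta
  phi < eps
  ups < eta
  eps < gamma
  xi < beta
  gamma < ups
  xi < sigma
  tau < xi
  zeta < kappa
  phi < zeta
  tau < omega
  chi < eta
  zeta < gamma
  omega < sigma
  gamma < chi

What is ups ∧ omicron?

sigma

Common lower bounds of {ups, omicron}: omega, sigma, tau, xi.
The greatest among these is sigma.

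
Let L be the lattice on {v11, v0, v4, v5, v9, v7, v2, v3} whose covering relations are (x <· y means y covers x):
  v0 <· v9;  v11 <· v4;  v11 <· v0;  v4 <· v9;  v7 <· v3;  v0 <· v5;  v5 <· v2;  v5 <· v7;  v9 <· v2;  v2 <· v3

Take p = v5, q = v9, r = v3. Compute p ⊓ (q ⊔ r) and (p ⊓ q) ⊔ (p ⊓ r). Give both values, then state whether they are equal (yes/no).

q ⊔ r = v3, so p ⊓ (q ⊔ r) = v5 ⊓ v3 = v5.
p ⊓ q = v0 and p ⊓ r = v5, so (p ⊓ q) ⊔ (p ⊓ r) = v0 ⊔ v5 = v5.
Equal: yes.

v5; v5; yes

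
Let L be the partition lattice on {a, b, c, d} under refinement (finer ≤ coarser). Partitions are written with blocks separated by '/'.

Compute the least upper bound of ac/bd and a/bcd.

Common upper bounds of {ac/bd, a/bcd}: abcd.
The least among these is abcd.

abcd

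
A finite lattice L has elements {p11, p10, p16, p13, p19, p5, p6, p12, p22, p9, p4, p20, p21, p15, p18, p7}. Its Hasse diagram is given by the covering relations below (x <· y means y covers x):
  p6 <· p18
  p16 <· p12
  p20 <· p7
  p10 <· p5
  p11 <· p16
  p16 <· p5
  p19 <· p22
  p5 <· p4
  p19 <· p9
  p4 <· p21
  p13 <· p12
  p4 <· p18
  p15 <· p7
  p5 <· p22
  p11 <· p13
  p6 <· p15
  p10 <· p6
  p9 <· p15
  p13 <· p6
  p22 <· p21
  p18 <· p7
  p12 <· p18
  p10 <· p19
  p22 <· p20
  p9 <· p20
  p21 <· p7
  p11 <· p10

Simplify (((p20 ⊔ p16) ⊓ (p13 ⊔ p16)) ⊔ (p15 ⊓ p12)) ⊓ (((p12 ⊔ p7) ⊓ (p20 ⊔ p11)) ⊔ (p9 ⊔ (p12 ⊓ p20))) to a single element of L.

p16

p20 ∨ p16 = p20
p13 ∨ p16 = p12
p20 ∧ p12 = p16
p15 ∧ p12 = p13
p16 ∨ p13 = p12
p12 ∨ p7 = p7
p20 ∨ p11 = p20
p7 ∧ p20 = p20
p12 ∧ p20 = p16
p9 ∨ p16 = p20
p20 ∨ p20 = p20
p12 ∧ p20 = p16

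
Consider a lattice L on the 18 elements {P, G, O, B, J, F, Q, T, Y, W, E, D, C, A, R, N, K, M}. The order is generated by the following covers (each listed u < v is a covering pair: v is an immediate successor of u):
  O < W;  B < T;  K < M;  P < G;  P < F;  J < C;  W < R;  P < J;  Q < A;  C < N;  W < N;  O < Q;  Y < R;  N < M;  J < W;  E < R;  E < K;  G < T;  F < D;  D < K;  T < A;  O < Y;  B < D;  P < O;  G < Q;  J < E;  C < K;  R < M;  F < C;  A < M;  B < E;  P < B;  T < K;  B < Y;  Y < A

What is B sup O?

Common upper bounds of {B, O}: A, M, R, Y.
The least among these is Y.

Y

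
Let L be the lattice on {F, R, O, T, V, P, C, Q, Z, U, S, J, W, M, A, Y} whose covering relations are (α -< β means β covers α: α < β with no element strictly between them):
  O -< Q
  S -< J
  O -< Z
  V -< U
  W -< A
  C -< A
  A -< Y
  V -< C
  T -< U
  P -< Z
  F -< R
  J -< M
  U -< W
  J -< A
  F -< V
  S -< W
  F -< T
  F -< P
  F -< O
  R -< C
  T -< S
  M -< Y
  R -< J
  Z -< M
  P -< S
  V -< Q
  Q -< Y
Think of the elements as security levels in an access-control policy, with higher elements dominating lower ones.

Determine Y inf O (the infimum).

Common lower bounds of {Y, O}: F, O.
The greatest among these is O.

O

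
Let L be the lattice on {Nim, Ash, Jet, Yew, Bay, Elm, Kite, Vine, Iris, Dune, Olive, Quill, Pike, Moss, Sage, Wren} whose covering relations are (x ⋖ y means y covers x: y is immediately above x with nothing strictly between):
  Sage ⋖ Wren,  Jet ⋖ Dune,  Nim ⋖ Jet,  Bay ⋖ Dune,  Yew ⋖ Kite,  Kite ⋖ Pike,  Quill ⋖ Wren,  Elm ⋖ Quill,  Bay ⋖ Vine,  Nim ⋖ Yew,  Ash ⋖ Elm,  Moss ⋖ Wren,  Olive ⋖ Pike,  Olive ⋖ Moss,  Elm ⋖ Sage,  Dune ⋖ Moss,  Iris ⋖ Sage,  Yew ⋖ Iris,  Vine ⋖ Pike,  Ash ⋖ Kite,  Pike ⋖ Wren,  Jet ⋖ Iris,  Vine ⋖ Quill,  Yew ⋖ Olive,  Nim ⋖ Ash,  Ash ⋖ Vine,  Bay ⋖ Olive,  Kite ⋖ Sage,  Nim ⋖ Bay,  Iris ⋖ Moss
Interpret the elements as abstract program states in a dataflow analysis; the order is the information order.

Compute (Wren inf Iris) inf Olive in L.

Yew

Wren ∧ Iris = Iris
Iris ∧ Olive = Yew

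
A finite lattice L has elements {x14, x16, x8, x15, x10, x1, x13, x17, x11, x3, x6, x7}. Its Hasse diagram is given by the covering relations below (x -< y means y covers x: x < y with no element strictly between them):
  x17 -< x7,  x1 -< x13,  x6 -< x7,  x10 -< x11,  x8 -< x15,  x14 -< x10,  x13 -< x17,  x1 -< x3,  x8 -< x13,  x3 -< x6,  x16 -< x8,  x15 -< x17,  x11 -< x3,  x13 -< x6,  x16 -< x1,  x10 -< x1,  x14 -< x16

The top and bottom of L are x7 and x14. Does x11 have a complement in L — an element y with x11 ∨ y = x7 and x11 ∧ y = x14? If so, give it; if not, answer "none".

Need y with x11 ∨ y = x7 and x11 ∧ y = x14.
Checking each element gives: x15.

x15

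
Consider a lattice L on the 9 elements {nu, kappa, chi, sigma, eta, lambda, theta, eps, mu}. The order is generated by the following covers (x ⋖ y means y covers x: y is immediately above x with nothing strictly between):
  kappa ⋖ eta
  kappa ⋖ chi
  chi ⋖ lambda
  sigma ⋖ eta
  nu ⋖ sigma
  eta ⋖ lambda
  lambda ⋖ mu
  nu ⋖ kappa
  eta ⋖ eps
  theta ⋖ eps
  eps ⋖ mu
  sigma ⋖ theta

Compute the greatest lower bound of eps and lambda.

eta

Common lower bounds of {eps, lambda}: eta, kappa, nu, sigma.
The greatest among these is eta.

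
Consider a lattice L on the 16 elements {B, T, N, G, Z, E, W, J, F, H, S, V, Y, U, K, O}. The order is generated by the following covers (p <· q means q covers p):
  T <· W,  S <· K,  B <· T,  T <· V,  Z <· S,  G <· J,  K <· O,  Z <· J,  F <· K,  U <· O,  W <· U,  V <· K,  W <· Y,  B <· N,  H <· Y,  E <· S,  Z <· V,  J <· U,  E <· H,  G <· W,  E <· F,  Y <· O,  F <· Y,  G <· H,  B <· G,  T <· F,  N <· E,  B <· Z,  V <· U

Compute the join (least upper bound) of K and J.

Common upper bounds of {K, J}: O.
The least among these is O.

O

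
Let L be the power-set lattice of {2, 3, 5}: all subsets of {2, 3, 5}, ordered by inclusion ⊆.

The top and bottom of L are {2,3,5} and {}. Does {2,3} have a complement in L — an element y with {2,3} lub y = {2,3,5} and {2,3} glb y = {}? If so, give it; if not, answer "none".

{5}

Need y with {2,3} ∨ y = {2,3,5} and {2,3} ∧ y = {}.
Checking each element gives: {5}.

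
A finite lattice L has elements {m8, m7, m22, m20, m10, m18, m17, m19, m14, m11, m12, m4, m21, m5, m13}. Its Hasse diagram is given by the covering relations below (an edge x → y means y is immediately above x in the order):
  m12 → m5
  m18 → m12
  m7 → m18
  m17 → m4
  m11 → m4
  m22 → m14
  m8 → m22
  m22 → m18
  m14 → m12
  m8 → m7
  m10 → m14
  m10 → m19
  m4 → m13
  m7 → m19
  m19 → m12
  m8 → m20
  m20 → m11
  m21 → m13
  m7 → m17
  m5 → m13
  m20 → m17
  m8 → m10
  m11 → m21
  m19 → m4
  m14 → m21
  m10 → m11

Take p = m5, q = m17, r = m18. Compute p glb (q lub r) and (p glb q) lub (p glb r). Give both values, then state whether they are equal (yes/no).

m5; m18; no

q lub r = m13, so p glb (q lub r) = m5 glb m13 = m5.
p glb q = m7 and p glb r = m18, so (p glb q) lub (p glb r) = m7 lub m18 = m18.
Equal: no.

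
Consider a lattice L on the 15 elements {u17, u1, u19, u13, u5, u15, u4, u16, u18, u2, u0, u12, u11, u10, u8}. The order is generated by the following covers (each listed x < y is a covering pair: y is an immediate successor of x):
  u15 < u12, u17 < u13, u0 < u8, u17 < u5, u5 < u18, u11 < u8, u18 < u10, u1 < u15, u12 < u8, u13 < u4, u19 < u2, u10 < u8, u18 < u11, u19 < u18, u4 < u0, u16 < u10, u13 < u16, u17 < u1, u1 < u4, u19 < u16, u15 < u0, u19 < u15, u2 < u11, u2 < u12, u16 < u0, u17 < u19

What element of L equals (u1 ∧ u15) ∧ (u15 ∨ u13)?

u1 ∧ u15 = u1
u15 ∨ u13 = u0
u1 ∧ u0 = u1

u1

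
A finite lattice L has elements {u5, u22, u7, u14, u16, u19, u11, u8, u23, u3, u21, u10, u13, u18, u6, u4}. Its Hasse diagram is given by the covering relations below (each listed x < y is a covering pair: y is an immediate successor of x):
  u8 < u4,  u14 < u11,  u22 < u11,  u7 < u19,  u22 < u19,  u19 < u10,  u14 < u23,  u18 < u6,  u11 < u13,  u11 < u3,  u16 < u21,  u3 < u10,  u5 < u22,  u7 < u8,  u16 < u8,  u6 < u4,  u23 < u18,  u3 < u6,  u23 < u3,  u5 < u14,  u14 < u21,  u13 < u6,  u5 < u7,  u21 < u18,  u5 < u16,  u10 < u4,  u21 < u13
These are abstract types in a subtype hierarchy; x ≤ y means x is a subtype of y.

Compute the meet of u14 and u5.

u5

Common lower bounds of {u14, u5}: u5.
The greatest among these is u5.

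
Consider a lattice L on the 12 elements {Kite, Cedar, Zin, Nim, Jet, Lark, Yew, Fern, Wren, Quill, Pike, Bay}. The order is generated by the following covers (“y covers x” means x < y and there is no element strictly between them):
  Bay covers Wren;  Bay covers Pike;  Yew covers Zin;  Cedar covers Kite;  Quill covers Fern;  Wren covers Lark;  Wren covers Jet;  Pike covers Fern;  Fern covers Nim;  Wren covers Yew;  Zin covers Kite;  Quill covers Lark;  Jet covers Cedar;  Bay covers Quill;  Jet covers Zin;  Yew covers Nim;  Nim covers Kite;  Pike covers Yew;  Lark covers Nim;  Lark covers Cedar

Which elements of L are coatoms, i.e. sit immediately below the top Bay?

The coatoms are exactly the elements covered by Bay: Pike, Quill, Wren.

Pike, Quill, Wren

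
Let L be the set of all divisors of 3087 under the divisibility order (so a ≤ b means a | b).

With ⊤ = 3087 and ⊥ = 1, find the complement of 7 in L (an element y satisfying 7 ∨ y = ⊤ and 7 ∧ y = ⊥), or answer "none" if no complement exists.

For every candidate y, either 7 ∨ y ≠ 3087 or 7 ∧ y ≠ 1; no complement exists.

none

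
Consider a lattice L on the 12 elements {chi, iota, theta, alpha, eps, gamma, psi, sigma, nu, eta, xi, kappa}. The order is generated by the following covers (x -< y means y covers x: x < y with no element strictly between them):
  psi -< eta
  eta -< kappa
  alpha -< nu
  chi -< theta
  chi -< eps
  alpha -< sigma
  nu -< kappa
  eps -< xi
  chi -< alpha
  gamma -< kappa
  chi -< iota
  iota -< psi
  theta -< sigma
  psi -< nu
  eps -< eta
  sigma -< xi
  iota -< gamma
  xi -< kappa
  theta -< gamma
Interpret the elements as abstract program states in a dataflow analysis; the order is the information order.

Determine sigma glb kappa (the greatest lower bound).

sigma

Common lower bounds of {sigma, kappa}: alpha, chi, sigma, theta.
The greatest among these is sigma.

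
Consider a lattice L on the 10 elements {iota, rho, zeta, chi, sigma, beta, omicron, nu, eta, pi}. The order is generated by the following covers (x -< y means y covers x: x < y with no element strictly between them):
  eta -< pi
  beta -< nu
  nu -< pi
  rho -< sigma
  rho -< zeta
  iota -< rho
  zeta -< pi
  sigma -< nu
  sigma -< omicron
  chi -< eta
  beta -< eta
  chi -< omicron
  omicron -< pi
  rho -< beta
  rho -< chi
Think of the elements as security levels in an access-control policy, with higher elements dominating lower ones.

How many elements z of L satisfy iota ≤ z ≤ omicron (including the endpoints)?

The interval [iota, omicron] = {chi, iota, omicron, rho, sigma}, which has 5 elements.

5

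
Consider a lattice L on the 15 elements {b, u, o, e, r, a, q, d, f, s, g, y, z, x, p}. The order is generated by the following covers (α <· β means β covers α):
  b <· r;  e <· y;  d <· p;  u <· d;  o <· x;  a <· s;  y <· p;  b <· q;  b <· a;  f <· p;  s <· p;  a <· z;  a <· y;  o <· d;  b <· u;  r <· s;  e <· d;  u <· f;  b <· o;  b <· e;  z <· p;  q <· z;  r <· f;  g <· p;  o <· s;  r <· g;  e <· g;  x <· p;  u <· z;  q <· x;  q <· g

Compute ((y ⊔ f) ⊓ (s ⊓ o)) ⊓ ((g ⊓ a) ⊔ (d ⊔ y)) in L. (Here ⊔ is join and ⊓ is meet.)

o

y ∨ f = p
s ∧ o = o
p ∧ o = o
g ∧ a = b
d ∨ y = p
b ∨ p = p
o ∧ p = o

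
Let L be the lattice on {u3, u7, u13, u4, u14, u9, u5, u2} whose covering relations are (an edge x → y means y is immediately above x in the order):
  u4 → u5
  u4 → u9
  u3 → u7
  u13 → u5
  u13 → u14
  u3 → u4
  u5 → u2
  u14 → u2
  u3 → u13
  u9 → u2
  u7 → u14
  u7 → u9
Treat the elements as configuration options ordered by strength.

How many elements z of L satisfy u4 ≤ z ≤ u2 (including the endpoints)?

4

The interval [u4, u2] = {u2, u4, u5, u9}, which has 4 elements.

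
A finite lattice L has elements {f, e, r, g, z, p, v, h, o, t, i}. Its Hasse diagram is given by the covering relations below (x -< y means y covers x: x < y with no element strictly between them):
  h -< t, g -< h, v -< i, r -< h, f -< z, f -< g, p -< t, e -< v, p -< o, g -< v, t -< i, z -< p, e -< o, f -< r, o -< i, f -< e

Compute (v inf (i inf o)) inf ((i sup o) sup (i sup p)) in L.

i ∧ o = o
v ∧ o = e
i ∨ o = i
i ∨ p = i
i ∨ i = i
e ∧ i = e

e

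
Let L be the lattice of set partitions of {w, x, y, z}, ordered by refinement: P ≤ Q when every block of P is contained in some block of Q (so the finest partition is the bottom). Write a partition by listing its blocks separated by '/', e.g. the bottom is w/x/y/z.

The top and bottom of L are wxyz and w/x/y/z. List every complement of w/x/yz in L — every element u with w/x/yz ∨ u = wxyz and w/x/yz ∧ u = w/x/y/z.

wxy/z, wxz/y, wy/xz, wz/xy

Need u with w/x/yz ∨ u = wxyz and w/x/yz ∧ u = w/x/y/z.
Checking each element gives: wxy/z, wxz/y, wy/xz, wz/xy.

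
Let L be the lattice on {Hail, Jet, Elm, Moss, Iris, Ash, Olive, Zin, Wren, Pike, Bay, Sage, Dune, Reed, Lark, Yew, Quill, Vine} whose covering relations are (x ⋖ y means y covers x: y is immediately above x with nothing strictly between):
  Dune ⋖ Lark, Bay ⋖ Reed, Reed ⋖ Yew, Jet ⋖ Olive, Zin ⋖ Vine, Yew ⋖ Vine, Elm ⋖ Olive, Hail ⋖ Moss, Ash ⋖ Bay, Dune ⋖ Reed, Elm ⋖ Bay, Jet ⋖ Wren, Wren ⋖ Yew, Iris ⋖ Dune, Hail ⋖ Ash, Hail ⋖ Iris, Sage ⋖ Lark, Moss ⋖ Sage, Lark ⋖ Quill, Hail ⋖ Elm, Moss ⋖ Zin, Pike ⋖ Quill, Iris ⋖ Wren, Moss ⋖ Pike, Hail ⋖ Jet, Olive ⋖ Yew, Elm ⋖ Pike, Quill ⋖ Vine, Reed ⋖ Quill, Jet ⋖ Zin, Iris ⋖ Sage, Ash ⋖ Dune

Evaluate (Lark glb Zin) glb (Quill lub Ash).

Moss

Lark ∧ Zin = Moss
Quill ∨ Ash = Quill
Moss ∧ Quill = Moss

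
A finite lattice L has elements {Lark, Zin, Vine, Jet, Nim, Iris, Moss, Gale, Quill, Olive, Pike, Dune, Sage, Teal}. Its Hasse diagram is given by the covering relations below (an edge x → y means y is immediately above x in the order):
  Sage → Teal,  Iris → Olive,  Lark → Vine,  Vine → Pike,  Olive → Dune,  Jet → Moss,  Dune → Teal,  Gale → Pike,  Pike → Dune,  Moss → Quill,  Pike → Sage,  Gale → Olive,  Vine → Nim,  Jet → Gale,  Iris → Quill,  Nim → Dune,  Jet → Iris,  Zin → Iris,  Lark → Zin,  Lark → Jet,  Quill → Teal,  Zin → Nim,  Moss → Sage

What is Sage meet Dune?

Pike

Common lower bounds of {Sage, Dune}: Gale, Jet, Lark, Pike, Vine.
The greatest among these is Pike.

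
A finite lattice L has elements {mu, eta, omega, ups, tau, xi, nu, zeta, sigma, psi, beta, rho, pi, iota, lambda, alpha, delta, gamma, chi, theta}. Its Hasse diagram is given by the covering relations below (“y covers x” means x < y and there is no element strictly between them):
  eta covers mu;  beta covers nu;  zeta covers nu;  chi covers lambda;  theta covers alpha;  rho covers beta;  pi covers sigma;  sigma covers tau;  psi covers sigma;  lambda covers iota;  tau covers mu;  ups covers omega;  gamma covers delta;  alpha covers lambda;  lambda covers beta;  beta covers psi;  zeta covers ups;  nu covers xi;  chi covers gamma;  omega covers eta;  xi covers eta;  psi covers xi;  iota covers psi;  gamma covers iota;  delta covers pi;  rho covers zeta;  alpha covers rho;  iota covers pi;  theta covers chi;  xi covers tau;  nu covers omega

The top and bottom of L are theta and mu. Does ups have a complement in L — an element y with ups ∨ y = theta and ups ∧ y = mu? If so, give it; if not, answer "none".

delta

Need y with ups ∨ y = theta and ups ∧ y = mu.
Checking each element gives: delta.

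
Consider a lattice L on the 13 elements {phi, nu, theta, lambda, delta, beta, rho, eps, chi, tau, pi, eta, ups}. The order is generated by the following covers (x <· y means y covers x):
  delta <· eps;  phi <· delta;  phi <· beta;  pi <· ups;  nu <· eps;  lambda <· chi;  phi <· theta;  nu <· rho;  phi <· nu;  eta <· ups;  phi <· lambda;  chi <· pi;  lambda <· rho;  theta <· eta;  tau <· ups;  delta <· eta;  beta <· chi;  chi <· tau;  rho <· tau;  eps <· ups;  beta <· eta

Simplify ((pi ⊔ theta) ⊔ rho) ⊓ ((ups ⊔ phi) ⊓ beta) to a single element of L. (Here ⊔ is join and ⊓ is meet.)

pi ∨ theta = ups
ups ∨ rho = ups
ups ∨ phi = ups
ups ∧ beta = beta
ups ∧ beta = beta

beta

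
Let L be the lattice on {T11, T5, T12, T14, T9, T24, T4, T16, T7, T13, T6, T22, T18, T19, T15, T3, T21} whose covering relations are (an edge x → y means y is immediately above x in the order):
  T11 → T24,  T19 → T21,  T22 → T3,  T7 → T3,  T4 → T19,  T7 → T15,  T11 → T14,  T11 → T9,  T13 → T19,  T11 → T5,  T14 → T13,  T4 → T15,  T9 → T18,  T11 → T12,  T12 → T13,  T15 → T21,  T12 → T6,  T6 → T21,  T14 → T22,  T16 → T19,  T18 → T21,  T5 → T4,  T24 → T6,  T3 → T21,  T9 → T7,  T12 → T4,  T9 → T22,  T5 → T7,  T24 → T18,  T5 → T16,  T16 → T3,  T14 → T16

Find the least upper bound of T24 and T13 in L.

T21

Common upper bounds of {T24, T13}: T21.
The least among these is T21.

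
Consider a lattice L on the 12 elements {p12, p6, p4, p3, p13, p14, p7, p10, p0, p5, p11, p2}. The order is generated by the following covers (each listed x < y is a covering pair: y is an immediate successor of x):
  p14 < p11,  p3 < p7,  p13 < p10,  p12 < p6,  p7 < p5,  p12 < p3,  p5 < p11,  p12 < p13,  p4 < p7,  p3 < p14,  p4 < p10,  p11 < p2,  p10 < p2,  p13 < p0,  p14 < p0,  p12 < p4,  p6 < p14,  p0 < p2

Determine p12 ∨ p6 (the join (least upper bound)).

p6

Common upper bounds of {p12, p6}: p0, p11, p14, p2, p6.
The least among these is p6.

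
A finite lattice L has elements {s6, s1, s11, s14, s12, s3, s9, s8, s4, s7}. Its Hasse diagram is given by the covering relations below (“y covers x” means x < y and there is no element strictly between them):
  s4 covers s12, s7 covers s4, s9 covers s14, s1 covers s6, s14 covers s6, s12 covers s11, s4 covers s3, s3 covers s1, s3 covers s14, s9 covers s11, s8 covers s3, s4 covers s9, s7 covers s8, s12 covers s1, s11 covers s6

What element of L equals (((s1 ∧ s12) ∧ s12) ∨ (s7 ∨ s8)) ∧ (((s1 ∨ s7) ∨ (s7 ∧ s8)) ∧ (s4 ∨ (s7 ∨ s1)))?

s7

s1 ∧ s12 = s1
s1 ∧ s12 = s1
s7 ∨ s8 = s7
s1 ∨ s7 = s7
s1 ∨ s7 = s7
s7 ∧ s8 = s8
s7 ∨ s8 = s7
s7 ∨ s1 = s7
s4 ∨ s7 = s7
s7 ∧ s7 = s7
s7 ∧ s7 = s7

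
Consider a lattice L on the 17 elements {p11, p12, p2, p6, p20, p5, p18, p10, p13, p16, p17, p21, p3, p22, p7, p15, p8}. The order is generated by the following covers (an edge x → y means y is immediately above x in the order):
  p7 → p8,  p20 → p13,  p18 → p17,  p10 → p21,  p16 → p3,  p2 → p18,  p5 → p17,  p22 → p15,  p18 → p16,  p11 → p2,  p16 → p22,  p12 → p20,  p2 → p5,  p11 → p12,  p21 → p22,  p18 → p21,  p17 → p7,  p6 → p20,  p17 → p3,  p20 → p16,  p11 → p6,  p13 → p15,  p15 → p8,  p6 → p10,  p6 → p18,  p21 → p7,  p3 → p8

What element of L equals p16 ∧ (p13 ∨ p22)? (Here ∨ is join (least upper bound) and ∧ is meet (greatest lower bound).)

p16

p13 ∨ p22 = p15
p16 ∧ p15 = p16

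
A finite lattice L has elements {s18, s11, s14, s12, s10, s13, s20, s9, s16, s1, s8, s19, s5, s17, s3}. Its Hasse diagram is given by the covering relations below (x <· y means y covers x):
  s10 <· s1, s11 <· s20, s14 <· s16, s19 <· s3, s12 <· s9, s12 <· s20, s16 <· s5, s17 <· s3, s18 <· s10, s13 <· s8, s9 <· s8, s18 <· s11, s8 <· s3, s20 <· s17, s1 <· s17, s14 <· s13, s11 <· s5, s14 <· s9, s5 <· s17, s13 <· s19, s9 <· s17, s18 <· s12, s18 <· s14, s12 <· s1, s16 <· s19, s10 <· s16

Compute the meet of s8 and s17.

Common lower bounds of {s8, s17}: s12, s14, s18, s9.
The greatest among these is s9.

s9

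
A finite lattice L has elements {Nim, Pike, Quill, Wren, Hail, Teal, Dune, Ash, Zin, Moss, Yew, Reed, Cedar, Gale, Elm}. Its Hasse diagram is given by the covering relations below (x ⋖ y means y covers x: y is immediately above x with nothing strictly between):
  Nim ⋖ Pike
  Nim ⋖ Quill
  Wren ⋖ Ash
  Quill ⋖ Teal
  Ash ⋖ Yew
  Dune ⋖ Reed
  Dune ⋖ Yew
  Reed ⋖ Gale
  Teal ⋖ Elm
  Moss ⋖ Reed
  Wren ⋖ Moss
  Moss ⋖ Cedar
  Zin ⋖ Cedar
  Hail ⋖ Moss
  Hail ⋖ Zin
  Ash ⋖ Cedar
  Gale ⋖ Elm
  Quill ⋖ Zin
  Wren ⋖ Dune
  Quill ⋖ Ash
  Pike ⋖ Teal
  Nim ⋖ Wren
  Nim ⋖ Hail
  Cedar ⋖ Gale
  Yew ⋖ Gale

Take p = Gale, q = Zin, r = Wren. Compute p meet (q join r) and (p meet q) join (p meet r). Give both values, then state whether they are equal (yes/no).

q join r = Cedar, so p meet (q join r) = Gale meet Cedar = Cedar.
p meet q = Zin and p meet r = Wren, so (p meet q) join (p meet r) = Zin join Wren = Cedar.
Equal: yes.

Cedar; Cedar; yes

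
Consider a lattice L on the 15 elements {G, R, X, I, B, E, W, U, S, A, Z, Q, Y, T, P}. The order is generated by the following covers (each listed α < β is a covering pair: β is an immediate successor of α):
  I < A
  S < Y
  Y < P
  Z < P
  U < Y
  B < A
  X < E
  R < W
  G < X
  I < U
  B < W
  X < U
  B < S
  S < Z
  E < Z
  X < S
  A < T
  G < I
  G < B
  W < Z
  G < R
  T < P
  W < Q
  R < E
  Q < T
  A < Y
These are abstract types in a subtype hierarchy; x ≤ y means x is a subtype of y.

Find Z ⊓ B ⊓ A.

Common lower bounds of {Z, B, A}: B, G.
The greatest among these is B.

B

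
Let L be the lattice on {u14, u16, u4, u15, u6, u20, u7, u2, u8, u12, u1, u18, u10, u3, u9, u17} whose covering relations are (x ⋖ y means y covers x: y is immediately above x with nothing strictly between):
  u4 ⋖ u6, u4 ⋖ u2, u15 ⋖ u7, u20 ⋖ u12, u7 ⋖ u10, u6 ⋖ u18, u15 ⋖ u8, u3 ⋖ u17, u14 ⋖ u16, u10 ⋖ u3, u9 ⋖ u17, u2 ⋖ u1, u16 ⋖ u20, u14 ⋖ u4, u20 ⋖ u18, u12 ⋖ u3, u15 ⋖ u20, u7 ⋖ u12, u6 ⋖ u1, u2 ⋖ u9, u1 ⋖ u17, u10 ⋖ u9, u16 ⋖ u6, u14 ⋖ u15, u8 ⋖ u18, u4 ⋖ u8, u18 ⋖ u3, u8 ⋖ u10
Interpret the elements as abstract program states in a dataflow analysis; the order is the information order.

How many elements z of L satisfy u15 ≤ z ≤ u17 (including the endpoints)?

10

The interval [u15, u17] = {u10, u12, u15, u17, u18, u20, u3, u7, u8, u9}, which has 10 elements.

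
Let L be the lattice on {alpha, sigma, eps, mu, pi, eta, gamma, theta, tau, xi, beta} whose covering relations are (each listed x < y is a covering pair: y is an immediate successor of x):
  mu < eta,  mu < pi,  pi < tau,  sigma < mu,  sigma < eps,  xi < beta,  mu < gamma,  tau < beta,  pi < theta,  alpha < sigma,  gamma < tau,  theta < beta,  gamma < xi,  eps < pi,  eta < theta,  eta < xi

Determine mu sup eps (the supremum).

pi

Common upper bounds of {mu, eps}: beta, pi, tau, theta.
The least among these is pi.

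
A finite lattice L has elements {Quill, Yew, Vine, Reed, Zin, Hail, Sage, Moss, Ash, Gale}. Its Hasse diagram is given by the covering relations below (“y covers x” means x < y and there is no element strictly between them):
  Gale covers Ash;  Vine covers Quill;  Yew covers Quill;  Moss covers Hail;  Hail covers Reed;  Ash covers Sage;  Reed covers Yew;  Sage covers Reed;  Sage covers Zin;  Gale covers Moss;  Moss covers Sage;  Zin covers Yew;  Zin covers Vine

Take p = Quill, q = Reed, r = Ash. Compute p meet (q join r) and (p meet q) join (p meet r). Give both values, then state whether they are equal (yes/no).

q join r = Ash, so p meet (q join r) = Quill meet Ash = Quill.
p meet q = Quill and p meet r = Quill, so (p meet q) join (p meet r) = Quill join Quill = Quill.
Equal: yes.

Quill; Quill; yes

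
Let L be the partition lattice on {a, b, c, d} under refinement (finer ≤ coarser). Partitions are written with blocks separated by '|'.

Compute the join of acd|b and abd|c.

The join of acd|b and abd|c merges any blocks that overlap across the partitions, giving abcd.

abcd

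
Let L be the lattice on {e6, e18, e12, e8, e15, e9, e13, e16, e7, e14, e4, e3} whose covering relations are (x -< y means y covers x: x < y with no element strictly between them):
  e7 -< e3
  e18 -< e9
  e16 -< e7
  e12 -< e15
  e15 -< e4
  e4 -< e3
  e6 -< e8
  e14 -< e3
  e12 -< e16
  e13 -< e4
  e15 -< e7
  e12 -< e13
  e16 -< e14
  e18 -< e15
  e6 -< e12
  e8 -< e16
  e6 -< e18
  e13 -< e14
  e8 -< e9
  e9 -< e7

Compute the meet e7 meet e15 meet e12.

Common lower bounds of {e7, e15, e12}: e12, e6.
The greatest among these is e12.

e12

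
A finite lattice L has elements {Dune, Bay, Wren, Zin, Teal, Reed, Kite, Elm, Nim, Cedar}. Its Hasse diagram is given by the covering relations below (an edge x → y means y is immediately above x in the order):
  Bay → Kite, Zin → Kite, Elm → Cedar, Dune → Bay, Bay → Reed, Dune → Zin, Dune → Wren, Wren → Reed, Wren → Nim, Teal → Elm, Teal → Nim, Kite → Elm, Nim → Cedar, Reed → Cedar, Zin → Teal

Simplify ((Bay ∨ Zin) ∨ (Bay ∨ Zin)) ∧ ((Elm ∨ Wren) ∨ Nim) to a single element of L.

Kite

Bay ∨ Zin = Kite
Bay ∨ Zin = Kite
Kite ∨ Kite = Kite
Elm ∨ Wren = Cedar
Cedar ∨ Nim = Cedar
Kite ∧ Cedar = Kite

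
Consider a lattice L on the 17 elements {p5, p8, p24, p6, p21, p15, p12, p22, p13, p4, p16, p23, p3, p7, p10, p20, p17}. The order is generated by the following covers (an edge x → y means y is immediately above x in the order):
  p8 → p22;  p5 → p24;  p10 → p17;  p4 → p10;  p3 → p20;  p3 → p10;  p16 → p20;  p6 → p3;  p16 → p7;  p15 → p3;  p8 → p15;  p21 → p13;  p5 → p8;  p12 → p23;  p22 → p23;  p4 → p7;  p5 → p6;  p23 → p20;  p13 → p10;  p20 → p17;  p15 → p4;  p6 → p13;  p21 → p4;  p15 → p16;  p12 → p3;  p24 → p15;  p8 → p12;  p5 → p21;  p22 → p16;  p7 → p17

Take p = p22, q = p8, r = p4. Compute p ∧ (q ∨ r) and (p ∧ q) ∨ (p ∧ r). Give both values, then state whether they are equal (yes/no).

p8; p8; yes

q ∨ r = p4, so p ∧ (q ∨ r) = p22 ∧ p4 = p8.
p ∧ q = p8 and p ∧ r = p8, so (p ∧ q) ∨ (p ∧ r) = p8 ∨ p8 = p8.
Equal: yes.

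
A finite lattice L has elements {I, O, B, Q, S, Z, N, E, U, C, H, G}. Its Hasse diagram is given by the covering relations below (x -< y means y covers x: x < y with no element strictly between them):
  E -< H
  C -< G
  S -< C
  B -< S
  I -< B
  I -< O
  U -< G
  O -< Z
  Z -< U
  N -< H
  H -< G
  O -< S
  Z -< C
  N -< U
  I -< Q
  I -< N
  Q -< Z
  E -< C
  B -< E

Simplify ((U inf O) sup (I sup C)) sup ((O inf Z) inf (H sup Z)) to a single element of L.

U ∧ O = O
I ∨ C = C
O ∨ C = C
O ∧ Z = O
H ∨ Z = G
O ∧ G = O
C ∨ O = C

C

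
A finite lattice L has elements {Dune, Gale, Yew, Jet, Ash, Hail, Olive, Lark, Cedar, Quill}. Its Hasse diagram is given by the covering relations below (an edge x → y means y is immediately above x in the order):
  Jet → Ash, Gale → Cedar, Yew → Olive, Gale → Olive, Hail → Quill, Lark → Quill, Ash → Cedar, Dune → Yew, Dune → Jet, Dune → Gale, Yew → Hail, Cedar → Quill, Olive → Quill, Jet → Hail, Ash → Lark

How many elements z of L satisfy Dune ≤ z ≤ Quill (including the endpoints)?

10

The interval [Dune, Quill] = {Ash, Cedar, Dune, Gale, Hail, Jet, Lark, Olive, Quill, Yew}, which has 10 elements.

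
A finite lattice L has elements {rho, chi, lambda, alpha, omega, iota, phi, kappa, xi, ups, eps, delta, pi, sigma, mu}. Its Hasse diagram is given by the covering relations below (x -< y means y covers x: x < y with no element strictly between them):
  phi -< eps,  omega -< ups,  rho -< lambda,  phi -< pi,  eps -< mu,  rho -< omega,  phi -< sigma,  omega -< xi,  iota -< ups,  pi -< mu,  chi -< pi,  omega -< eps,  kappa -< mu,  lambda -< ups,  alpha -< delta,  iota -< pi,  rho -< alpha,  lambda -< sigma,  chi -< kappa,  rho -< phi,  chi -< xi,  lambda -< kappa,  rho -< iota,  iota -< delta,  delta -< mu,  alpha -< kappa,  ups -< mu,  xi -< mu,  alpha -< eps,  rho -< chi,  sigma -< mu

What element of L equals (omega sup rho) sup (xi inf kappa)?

omega ∨ rho = omega
xi ∧ kappa = chi
omega ∨ chi = xi

xi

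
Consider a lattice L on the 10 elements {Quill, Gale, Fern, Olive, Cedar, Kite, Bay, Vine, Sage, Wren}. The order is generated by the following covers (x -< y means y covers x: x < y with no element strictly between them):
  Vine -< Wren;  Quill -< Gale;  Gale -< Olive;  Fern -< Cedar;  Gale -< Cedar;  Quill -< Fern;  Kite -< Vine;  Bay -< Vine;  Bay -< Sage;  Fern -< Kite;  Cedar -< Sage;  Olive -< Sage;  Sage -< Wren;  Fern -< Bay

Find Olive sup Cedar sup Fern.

Common upper bounds of {Olive, Cedar, Fern}: Sage, Wren.
The least among these is Sage.

Sage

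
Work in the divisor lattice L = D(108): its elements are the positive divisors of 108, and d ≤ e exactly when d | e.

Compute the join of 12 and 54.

108

In the divisibility order, the join is the least common multiple: lcm(12, 54) = 108.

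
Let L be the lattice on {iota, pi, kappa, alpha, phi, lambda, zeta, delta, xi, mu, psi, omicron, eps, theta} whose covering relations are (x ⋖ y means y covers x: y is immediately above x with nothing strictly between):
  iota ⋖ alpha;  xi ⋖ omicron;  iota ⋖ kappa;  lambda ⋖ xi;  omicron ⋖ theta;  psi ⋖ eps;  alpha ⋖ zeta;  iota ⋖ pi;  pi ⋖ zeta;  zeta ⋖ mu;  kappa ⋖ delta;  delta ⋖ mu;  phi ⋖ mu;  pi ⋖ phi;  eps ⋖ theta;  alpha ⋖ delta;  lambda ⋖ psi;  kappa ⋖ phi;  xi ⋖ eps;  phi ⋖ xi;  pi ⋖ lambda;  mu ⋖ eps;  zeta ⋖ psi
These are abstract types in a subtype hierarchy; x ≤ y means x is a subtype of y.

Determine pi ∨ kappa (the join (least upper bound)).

phi

Common upper bounds of {pi, kappa}: eps, mu, omicron, phi, theta, xi.
The least among these is phi.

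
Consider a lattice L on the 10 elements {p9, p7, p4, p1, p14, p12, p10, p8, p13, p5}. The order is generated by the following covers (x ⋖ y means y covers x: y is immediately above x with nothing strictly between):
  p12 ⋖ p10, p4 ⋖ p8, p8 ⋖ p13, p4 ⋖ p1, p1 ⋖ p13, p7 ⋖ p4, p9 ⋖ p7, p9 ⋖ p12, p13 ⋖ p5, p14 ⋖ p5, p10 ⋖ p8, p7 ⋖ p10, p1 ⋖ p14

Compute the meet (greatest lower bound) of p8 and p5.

p8

Common lower bounds of {p8, p5}: p10, p12, p4, p7, p8, p9.
The greatest among these is p8.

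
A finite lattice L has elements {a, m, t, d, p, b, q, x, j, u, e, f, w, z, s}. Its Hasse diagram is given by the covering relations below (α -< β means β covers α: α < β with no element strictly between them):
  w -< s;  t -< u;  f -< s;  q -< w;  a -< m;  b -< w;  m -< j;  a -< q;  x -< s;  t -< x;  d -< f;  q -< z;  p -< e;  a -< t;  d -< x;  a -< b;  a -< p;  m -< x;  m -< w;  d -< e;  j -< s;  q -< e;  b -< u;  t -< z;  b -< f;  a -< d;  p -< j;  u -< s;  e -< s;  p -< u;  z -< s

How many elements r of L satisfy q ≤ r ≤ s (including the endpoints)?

5

The interval [q, s] = {e, q, s, w, z}, which has 5 elements.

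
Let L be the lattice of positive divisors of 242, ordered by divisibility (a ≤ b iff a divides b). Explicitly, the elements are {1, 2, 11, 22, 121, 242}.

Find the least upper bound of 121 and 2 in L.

Common upper bounds of {121, 2}: 242.
The least among these is 242.

242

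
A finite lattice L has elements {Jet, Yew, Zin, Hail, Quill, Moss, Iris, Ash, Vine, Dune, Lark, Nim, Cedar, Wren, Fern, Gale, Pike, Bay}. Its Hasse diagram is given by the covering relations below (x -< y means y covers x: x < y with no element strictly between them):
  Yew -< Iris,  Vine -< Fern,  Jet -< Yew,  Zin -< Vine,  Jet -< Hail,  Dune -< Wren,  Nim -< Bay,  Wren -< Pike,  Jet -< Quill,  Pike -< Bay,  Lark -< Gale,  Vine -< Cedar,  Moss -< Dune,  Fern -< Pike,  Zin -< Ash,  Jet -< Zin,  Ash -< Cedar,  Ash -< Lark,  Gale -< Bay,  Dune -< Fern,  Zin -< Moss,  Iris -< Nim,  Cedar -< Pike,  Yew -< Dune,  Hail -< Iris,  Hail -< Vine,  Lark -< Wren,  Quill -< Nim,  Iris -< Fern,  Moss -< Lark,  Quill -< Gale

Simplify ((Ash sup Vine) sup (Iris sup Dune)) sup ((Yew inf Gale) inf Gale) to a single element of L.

Ash ∨ Vine = Cedar
Iris ∨ Dune = Fern
Cedar ∨ Fern = Pike
Yew ∧ Gale = Jet
Jet ∧ Gale = Jet
Pike ∨ Jet = Pike

Pike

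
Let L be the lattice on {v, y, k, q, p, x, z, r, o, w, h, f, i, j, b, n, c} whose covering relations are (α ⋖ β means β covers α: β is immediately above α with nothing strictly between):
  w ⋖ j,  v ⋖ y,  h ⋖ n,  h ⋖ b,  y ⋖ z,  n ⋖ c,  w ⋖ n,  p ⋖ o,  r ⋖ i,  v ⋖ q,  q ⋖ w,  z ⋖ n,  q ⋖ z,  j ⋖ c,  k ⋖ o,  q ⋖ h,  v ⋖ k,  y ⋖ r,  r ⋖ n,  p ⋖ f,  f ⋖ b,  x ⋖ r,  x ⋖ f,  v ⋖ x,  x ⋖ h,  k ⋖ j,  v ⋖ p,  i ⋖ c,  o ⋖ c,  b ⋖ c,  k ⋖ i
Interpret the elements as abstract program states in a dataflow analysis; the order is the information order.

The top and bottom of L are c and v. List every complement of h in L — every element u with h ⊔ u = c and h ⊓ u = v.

Need u with h ∨ u = c and h ∧ u = v.
Checking each element gives: k, o.

k, o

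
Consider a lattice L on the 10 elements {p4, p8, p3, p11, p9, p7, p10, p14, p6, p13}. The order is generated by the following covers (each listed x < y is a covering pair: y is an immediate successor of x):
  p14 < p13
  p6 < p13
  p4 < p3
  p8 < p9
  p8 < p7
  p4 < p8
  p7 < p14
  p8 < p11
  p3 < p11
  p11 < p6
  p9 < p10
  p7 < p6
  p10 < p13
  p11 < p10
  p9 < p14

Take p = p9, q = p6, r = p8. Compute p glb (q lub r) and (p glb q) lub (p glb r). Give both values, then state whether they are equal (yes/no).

q lub r = p6, so p glb (q lub r) = p9 glb p6 = p8.
p glb q = p8 and p glb r = p8, so (p glb q) lub (p glb r) = p8 lub p8 = p8.
Equal: yes.

p8; p8; yes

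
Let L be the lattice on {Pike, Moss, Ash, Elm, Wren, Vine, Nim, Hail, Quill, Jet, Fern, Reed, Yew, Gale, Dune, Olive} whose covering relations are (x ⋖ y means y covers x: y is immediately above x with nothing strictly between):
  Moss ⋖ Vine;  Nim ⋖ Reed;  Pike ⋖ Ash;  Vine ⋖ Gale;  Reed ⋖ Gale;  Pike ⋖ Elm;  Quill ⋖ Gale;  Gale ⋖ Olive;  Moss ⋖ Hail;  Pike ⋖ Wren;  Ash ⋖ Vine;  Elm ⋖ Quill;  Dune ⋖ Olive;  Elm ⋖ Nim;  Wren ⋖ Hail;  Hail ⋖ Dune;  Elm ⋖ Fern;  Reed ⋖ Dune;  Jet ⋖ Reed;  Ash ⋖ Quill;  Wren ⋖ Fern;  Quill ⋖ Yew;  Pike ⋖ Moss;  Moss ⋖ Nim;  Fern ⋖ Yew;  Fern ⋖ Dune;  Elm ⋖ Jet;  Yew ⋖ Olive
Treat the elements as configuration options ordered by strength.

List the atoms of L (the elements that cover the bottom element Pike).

Ash, Elm, Moss, Wren

The atoms are exactly the elements that cover Pike: Ash, Elm, Moss, Wren.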